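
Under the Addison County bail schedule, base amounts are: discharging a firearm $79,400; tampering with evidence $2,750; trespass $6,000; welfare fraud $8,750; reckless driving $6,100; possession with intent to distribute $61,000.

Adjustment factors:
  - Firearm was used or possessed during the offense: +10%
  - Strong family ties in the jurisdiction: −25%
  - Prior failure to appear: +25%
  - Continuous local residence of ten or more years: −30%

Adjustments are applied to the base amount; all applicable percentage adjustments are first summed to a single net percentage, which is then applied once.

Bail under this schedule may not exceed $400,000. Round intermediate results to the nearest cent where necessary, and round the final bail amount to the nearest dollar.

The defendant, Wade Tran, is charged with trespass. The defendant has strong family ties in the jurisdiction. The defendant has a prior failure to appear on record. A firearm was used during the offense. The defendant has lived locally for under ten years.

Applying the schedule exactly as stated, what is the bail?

$6,600

Base amounts from the schedule: trespass $6,000.
Single charge. Combined base = $6,000.
Net percentage adjustment: +10% −25% +25% = +10%. $6,000 × 1.1 = $6,600.
$6,600 is within the $400,000 maximum.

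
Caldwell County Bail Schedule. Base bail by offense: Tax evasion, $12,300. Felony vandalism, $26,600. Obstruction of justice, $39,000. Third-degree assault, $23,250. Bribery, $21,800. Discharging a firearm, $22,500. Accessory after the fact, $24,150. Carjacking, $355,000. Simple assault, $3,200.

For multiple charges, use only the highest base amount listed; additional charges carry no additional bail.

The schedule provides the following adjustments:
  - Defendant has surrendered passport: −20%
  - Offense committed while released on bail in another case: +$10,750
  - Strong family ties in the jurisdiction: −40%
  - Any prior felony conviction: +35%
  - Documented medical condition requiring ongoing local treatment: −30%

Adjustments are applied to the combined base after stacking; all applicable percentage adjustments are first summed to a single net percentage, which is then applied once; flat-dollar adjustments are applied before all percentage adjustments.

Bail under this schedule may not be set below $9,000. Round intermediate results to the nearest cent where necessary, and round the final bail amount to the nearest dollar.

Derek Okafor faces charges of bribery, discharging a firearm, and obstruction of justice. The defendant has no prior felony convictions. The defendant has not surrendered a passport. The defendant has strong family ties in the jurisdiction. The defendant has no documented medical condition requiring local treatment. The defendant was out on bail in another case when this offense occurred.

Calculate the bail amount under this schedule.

$29,850

Base amounts from the schedule: bribery $21,800; discharging a firearm $22,500; obstruction of justice $39,000.
Stacking rule: use the highest base only. Highest is obstruction of justice at $39,000. Combined base = $39,000.
Offense committed while released on bail in another case (+$10,750 flat): $39,000 + $10,750 = $49,750.
Strong family ties in the jurisdiction (−40%): $49,750 × 0.6 = $29,850.
$29,850 is at or above the $9,000 minimum.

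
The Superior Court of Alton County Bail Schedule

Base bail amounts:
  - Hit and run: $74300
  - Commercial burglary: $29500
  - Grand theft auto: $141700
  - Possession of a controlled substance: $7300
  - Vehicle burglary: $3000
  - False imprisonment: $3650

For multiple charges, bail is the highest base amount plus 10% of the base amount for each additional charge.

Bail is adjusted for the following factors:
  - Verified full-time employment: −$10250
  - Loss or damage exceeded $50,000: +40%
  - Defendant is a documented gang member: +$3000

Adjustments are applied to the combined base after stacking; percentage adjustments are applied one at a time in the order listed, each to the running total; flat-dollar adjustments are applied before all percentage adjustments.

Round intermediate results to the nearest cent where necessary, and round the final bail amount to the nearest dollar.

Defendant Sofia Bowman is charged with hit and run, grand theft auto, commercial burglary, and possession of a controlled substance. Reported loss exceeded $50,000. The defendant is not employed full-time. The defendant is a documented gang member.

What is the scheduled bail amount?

$218134

Base amounts from the schedule: hit and run $74300; grand theft auto $141700; commercial burglary $29500; possession of a controlled substance $7300.
Stacking rule: highest base plus 10% of each additional charge. Highest is grand theft auto at $141700. Additional: $74300 × 10% = $7430; $29500 × 10% = $2950; $7300 × 10% = $730. Combined base = $141700 + $11110 = $152810.
Defendant is a documented gang member (+$3000 flat): $152810 + $3000 = $155810.
Loss or damage exceeded $50,000 (+40%): $155810 × 1.4 = $218134.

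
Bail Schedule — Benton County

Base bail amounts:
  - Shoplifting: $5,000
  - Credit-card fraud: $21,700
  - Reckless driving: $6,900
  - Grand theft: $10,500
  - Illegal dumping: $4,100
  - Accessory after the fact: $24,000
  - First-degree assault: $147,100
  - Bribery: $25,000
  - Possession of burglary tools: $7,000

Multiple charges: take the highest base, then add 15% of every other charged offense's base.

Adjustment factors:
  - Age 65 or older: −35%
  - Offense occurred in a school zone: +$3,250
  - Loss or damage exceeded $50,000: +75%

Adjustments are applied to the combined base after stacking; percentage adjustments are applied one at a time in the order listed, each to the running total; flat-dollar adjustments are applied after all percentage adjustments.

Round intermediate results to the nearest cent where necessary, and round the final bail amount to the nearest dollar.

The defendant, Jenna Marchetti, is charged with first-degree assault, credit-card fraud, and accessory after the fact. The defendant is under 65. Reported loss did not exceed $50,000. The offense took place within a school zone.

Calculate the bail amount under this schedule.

$157,205

Base amounts from the schedule: first-degree assault $147,100; credit-card fraud $21,700; accessory after the fact $24,000.
Stacking rule: highest base plus 15% of each additional charge. Highest is first-degree assault at $147,100. Additional: $21,700 × 15% = $3,255; $24,000 × 15% = $3,600. Combined base = $147,100 + $6,855 = $153,955.
Offense occurred in a school zone (+$3,250 flat): $153,955 + $3,250 = $157,205.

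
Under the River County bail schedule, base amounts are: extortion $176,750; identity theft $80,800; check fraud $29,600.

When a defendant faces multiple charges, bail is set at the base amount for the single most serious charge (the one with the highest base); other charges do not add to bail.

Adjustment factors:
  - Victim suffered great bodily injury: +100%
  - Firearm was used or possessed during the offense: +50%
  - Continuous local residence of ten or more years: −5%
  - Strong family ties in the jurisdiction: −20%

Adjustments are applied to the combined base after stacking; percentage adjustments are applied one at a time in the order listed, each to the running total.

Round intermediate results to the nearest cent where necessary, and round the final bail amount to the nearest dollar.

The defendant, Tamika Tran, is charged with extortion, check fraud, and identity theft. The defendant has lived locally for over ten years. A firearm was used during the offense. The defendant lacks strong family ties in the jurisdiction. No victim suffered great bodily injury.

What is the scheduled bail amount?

$251,869

Base amounts from the schedule: extortion $176,750; check fraud $29,600; identity theft $80,800.
Stacking rule: use the highest base only. Highest is extortion at $176,750. Combined base = $176,750.
Firearm was used or possessed during the offense (+50%): $176,750 × 1.5 = $265,125.
Continuous local residence of ten or more years (−5%): $265,125 × 0.95 = $251,868.75.
Rounded to the nearest dollar: $251,869.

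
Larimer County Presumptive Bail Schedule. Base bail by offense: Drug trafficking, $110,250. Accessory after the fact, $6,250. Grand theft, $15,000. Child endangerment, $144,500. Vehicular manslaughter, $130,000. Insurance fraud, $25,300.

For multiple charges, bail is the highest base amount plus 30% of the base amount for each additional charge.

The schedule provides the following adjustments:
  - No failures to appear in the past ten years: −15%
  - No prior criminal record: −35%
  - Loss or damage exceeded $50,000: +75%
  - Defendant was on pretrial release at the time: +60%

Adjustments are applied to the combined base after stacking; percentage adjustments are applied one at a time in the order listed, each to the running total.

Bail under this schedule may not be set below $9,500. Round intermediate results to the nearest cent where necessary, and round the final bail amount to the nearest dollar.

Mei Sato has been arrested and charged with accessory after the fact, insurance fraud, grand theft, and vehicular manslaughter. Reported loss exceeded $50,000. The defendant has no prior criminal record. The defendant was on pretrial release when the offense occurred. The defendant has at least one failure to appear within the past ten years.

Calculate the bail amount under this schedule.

Base amounts from the schedule: accessory after the fact $6,250; insurance fraud $25,300; grand theft $15,000; vehicular manslaughter $130,000.
Stacking rule: highest base plus 30% of each additional charge. Highest is vehicular manslaughter at $130,000. Additional: $6,250 × 30% = $1,875; $25,300 × 30% = $7,590; $15,000 × 30% = $4,500. Combined base = $130,000 + $13,965 = $143,965.
No prior criminal record (−35%): $143,965 × 0.65 = $93,577.25.
Loss or damage exceeded $50,000 (+75%): $93,577.25 × 1.75 = $163,760.19.
Defendant was on pretrial release at the time (+60%): $163,760.19 × 1.6 = $262,016.30.
$262,016.30 is at or above the $9,500 minimum.
Rounded to the nearest dollar: $262,016.

$262,016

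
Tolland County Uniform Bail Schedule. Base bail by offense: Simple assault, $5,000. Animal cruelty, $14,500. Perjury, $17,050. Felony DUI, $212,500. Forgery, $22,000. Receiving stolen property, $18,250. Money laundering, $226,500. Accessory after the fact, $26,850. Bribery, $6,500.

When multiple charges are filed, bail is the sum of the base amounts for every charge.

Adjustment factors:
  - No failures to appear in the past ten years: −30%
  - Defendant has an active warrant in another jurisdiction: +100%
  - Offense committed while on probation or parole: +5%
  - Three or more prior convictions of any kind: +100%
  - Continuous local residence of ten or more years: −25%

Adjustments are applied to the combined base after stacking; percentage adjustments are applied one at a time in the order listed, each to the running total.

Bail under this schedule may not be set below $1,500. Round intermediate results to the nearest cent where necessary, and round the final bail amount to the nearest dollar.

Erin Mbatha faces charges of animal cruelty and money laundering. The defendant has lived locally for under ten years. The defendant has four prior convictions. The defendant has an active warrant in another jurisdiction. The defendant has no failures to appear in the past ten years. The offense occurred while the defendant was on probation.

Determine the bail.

Base amounts from the schedule: animal cruelty $14,500; money laundering $226,500.
Stacking rule: sum of all bases. $14,500 + $226,500 = $241,000.
No failures to appear in the past ten years (−30%): $241,000 × 0.7 = $168,700.
Defendant has an active warrant in another jurisdiction (+100%): $168,700 × 2 = $337,400.
Offense committed while on probation or parole (+5%): $337,400 × 1.05 = $354,270.
Three or more prior convictions of any kind (+100%): $354,270 × 2 = $708,540.
$708,540 is at or above the $1,500 minimum.

$708,540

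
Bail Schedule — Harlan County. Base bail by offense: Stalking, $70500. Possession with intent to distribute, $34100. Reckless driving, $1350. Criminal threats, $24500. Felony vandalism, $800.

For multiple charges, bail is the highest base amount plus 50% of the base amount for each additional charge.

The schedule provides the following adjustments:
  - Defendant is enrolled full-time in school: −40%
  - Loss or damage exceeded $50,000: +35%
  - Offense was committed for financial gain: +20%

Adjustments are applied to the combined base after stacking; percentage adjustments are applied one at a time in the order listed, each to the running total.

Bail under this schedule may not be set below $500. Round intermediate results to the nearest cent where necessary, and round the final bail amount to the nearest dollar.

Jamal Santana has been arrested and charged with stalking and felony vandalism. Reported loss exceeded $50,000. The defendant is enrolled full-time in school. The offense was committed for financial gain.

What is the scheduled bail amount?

Base amounts from the schedule: stalking $70500; felony vandalism $800.
Stacking rule: highest base plus 50% of each additional charge. Highest is stalking at $70500. Additional: $800 × 50% = $400. Combined base = $70500 + $400 = $70900.
Defendant is enrolled full-time in school (−40%): $70900 × 0.6 = $42540.
Loss or damage exceeded $50,000 (+35%): $42540 × 1.35 = $57429.
Offense was committed for financial gain (+20%): $57429 × 1.2 = $68914.80.
$68914.80 is at or above the $500 minimum.
Rounded to the nearest dollar: $68915.

$68915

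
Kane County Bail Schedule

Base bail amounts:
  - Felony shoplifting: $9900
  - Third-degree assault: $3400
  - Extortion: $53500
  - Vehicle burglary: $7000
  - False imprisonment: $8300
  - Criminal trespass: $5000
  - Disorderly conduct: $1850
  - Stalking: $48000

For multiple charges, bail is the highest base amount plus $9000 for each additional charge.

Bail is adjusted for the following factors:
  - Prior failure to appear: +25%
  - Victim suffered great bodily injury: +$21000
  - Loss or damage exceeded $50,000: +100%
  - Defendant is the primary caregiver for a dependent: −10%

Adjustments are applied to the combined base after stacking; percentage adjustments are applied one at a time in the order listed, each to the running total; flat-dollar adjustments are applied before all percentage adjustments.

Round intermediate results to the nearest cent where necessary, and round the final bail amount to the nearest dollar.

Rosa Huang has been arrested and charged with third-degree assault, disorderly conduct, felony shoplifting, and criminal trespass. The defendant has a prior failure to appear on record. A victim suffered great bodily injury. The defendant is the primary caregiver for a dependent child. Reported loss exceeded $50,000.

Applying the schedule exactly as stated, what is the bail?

Base amounts from the schedule: third-degree assault $3400; disorderly conduct $1850; felony shoplifting $9900; criminal trespass $5000.
Stacking rule: highest base plus $9000 per additional charge. Highest is felony shoplifting at $9900; 3 additional charges → +$27000. Combined base = $36900.
Victim suffered great bodily injury (+$21000 flat): $36900 + $21000 = $57900.
Prior failure to appear (+25%): $57900 × 1.25 = $72375.
Loss or damage exceeded $50,000 (+100%): $72375 × 2 = $144750.
Defendant is the primary caregiver for a dependent (−10%): $144750 × 0.9 = $130275.

$130275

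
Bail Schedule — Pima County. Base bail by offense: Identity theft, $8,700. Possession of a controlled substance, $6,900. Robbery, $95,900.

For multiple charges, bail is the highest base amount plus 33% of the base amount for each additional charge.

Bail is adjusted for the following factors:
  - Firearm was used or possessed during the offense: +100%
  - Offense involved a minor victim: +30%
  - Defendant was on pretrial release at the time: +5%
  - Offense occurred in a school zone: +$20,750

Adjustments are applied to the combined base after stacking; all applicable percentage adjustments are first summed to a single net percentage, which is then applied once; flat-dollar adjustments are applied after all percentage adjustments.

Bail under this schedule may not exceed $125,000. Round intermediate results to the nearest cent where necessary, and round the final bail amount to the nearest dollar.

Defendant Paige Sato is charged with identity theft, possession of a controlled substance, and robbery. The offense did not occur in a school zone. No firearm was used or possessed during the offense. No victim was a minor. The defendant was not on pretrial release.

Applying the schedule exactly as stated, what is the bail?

$101,048

Base amounts from the schedule: identity theft $8,700; possession of a controlled substance $6,900; robbery $95,900.
Stacking rule: highest base plus 33% of each additional charge. Highest is robbery at $95,900. Additional: $8,700 × 33% = $2,871; $6,900 × 33% = $2,277. Combined base = $95,900 + $5,148 = $101,048.
No adjustment factors apply to this defendant.
$101,048 is within the $125,000 maximum.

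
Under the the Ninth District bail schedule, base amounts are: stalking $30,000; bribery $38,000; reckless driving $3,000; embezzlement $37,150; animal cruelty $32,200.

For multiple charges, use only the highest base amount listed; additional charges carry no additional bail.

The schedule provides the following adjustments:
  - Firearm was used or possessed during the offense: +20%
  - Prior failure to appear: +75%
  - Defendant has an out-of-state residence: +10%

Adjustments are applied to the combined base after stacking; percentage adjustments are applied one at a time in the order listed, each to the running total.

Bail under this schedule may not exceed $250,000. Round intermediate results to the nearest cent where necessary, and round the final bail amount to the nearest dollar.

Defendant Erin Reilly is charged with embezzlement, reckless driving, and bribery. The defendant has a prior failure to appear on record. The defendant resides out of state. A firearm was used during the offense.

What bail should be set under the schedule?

$87,780

Base amounts from the schedule: embezzlement $37,150; reckless driving $3,000; bribery $38,000.
Stacking rule: use the highest base only. Highest is bribery at $38,000. Combined base = $38,000.
Firearm was used or possessed during the offense (+20%): $38,000 × 1.2 = $45,600.
Prior failure to appear (+75%): $45,600 × 1.75 = $79,800.
Defendant has an out-of-state residence (+10%): $79,800 × 1.1 = $87,780.
$87,780 is within the $250,000 maximum.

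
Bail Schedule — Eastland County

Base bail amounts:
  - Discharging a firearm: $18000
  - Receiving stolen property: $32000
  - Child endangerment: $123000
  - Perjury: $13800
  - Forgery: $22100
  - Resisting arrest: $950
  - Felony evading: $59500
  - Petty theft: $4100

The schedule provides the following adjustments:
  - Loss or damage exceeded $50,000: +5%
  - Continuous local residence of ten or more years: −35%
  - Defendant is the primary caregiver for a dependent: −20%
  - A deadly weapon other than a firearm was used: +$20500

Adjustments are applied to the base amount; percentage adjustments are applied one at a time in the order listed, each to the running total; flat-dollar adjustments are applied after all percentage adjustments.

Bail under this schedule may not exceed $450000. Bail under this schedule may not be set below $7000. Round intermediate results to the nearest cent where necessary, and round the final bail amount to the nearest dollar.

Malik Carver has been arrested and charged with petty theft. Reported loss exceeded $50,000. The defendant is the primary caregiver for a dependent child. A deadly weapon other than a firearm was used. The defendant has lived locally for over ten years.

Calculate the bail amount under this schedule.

$22739

Base amounts from the schedule: petty theft $4100.
Single charge. Combined base = $4100.
Loss or damage exceeded $50,000 (+5%): $4100 × 1.05 = $4305.
Continuous local residence of ten or more years (−35%): $4305 × 0.65 = $2798.25.
Defendant is the primary caregiver for a dependent (−20%): $2798.25 × 0.8 = $2238.60.
A deadly weapon other than a firearm was used (+$20500 flat): $2238.60 + $20500 = $22738.60.
$22738.60 is within the $450000 maximum.
$22738.60 is at or above the $7000 minimum.
Rounded to the nearest dollar: $22739.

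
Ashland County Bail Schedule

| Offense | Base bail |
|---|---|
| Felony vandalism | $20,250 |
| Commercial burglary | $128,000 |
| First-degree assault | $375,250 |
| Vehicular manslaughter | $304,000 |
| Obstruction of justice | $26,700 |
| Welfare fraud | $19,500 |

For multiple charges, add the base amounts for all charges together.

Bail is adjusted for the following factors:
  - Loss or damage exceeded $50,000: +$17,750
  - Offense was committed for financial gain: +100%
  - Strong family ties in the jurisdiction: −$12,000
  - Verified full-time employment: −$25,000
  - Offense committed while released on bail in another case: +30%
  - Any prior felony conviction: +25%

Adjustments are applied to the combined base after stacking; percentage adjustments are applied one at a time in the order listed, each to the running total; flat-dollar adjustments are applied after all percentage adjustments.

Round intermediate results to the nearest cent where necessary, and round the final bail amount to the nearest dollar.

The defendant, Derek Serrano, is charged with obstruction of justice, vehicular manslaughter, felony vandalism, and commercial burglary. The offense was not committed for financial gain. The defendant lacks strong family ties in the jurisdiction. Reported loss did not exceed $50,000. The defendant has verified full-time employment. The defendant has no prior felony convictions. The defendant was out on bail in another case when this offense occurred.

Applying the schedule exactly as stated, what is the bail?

Base amounts from the schedule: obstruction of justice $26,700; vehicular manslaughter $304,000; felony vandalism $20,250; commercial burglary $128,000.
Stacking rule: sum of all bases. $26,700 + $304,000 + $20,250 + $128,000 = $478,950.
Offense committed while released on bail in another case (+30%): $478,950 × 1.3 = $622,635.
Verified full-time employment (−$25,000 flat): $622,635 − $25,000 = $597,635.

$597,635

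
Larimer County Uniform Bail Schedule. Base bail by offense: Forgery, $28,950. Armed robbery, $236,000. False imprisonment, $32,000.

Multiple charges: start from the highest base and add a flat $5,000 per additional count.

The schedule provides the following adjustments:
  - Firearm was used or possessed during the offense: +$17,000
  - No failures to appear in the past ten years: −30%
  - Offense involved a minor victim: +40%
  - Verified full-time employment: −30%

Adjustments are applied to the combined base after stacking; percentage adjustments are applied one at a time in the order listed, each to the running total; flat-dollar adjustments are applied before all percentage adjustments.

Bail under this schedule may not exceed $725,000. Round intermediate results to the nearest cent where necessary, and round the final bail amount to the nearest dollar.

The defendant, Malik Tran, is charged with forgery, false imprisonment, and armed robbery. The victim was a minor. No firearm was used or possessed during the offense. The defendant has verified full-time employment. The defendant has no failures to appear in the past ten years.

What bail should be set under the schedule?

$168,756

Base amounts from the schedule: forgery $28,950; false imprisonment $32,000; armed robbery $236,000.
Stacking rule: highest base plus $5,000 per additional charge. Highest is armed robbery at $236,000; 2 additional charges → +$10,000. Combined base = $246,000.
No failures to appear in the past ten years (−30%): $246,000 × 0.7 = $172,200.
Offense involved a minor victim (+40%): $172,200 × 1.4 = $241,080.
Verified full-time employment (−30%): $241,080 × 0.7 = $168,756.
$168,756 is within the $725,000 maximum.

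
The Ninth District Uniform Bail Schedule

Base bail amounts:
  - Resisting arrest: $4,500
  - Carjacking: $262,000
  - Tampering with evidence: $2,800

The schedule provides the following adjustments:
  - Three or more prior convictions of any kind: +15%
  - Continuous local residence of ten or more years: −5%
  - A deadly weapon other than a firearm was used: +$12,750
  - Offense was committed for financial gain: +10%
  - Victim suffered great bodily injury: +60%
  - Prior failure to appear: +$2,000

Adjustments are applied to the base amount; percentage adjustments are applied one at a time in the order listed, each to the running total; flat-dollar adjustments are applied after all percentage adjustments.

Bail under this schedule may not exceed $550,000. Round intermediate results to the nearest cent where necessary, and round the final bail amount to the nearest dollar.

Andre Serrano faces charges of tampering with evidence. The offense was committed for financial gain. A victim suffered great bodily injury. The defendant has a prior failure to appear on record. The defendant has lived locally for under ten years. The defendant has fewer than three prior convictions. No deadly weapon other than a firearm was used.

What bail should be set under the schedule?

Base amounts from the schedule: tampering with evidence $2,800.
Single charge. Combined base = $2,800.
Offense was committed for financial gain (+10%): $2,800 × 1.1 = $3,080.
Victim suffered great bodily injury (+60%): $3,080 × 1.6 = $4,928.
Prior failure to appear (+$2,000 flat): $4,928 + $2,000 = $6,928.
$6,928 is within the $550,000 maximum.

$6,928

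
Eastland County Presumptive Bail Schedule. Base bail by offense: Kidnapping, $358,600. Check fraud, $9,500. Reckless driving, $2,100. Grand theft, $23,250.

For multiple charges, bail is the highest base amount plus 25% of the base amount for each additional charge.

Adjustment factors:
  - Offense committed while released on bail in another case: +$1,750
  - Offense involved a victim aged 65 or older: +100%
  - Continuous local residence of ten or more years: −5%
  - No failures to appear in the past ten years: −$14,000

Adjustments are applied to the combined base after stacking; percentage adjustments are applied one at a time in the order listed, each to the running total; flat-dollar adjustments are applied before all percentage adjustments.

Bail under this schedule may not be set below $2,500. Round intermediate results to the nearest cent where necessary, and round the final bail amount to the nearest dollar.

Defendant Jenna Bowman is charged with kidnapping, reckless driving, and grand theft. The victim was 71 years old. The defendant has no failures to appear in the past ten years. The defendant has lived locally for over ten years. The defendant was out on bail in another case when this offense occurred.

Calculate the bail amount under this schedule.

Base amounts from the schedule: kidnapping $358,600; reckless driving $2,100; grand theft $23,250.
Stacking rule: highest base plus 25% of each additional charge. Highest is kidnapping at $358,600. Additional: $2,100 × 25% = $525; $23,250 × 25% = $5,812.50. Combined base = $358,600 + $6,337.50 = $364,937.50.
Offense committed while released on bail in another case (+$1,750 flat): $364,937.50 + $1,750 = $366,687.50.
No failures to appear in the past ten years (−$14,000 flat): $366,687.50 − $14,000 = $352,687.50.
Offense involved a victim aged 65 or older (+100%): $352,687.50 × 2 = $705,375.
Continuous local residence of ten or more years (−5%): $705,375 × 0.95 = $670,106.25.
$670,106.25 is at or above the $2,500 minimum.
Rounded to the nearest dollar: $670,106.

$670,106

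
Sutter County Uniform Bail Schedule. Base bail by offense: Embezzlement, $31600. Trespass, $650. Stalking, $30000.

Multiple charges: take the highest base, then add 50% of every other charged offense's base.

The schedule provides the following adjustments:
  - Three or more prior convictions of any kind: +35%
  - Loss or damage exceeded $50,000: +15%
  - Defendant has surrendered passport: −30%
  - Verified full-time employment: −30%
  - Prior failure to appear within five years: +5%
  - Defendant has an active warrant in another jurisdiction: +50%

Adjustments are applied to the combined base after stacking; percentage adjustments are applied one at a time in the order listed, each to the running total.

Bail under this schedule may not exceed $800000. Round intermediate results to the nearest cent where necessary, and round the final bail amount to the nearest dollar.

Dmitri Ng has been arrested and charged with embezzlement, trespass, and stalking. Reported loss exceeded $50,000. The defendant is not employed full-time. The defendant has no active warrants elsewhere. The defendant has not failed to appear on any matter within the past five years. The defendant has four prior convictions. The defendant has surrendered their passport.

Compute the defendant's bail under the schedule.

$50996

Base amounts from the schedule: embezzlement $31600; trespass $650; stalking $30000.
Stacking rule: highest base plus 50% of each additional charge. Highest is embezzlement at $31600. Additional: $650 × 50% = $325; $30000 × 50% = $15000. Combined base = $31600 + $15325 = $46925.
Three or more prior convictions of any kind (+35%): $46925 × 1.35 = $63348.75.
Loss or damage exceeded $50,000 (+15%): $63348.75 × 1.15 = $72851.06.
Defendant has surrendered passport (−30%): $72851.06 × 0.7 = $50995.74.
$50995.74 is within the $800000 maximum.
Rounded to the nearest dollar: $50996.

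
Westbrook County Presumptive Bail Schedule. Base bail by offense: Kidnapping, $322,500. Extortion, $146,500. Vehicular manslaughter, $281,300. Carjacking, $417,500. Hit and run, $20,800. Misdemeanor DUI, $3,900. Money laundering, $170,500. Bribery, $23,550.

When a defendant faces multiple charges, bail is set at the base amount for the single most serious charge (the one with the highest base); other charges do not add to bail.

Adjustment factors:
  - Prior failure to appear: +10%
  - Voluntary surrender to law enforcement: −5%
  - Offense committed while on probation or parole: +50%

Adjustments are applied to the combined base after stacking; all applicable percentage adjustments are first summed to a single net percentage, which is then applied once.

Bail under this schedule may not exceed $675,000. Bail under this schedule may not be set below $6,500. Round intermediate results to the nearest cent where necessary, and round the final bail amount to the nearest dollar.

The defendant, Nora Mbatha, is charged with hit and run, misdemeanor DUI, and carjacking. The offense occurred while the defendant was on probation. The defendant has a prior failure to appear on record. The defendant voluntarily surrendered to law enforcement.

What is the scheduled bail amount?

Base amounts from the schedule: hit and run $20,800; misdemeanor DUI $3,900; carjacking $417,500.
Stacking rule: use the highest base only. Highest is carjacking at $417,500. Combined base = $417,500.
Net percentage adjustment: +10% −5% +50% = +55%. $417,500 × 1.55 = $647,125.
$647,125 is within the $675,000 maximum.
$647,125 is at or above the $6,500 minimum.

$647,125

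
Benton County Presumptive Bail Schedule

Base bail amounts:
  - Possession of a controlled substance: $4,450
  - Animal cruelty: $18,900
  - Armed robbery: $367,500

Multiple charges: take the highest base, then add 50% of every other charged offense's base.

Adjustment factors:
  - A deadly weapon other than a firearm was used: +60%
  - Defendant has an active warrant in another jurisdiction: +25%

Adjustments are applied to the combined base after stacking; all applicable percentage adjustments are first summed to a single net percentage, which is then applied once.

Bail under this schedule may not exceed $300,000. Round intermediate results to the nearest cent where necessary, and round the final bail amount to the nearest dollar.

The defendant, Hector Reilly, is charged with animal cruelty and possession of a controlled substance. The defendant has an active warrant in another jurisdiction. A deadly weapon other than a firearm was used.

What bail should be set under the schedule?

$39,081

Base amounts from the schedule: animal cruelty $18,900; possession of a controlled substance $4,450.
Stacking rule: highest base plus 50% of each additional charge. Highest is animal cruelty at $18,900. Additional: $4,450 × 50% = $2,225. Combined base = $18,900 + $2,225 = $21,125.
Net percentage adjustment: +60% +25% = +85%. $21,125 × 1.85 = $39,081.25.
$39,081.25 is within the $300,000 maximum.
Rounded to the nearest dollar: $39,081.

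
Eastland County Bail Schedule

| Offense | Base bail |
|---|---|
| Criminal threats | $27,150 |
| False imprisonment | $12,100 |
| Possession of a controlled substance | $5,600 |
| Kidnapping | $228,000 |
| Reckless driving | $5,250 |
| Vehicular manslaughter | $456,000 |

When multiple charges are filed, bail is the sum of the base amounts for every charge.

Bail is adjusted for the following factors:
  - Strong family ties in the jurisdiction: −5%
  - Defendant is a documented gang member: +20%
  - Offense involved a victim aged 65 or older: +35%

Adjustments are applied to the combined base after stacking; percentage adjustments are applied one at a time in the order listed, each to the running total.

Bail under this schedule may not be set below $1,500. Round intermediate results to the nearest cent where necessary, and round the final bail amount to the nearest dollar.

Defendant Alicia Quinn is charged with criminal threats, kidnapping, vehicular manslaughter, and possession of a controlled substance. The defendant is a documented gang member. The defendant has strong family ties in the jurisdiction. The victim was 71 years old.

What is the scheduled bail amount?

$1,103,078

Base amounts from the schedule: criminal threats $27,150; kidnapping $228,000; vehicular manslaughter $456,000; possession of a controlled substance $5,600.
Stacking rule: sum of all bases. $27,150 + $228,000 + $456,000 + $5,600 = $716,750.
Strong family ties in the jurisdiction (−5%): $716,750 × 0.95 = $680,912.50.
Defendant is a documented gang member (+20%): $680,912.50 × 1.2 = $817,095.
Offense involved a victim aged 65 or older (+35%): $817,095 × 1.35 = $1,103,078.25.
$1,103,078.25 is at or above the $1,500 minimum.
Rounded to the nearest dollar: $1,103,078.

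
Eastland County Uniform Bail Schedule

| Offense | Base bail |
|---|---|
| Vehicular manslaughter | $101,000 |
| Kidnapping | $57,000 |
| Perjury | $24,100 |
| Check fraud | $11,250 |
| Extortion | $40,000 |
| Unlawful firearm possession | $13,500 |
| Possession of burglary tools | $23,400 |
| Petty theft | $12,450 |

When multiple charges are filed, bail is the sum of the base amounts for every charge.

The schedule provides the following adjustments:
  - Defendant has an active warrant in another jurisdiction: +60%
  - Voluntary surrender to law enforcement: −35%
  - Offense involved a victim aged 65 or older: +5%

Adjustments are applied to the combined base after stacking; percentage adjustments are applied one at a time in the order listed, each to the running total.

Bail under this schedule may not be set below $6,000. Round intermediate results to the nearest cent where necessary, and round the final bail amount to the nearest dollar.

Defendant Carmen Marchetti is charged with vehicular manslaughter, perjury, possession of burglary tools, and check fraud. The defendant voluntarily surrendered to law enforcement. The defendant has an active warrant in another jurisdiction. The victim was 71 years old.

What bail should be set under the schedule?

$174,447

Base amounts from the schedule: vehicular manslaughter $101,000; perjury $24,100; possession of burglary tools $23,400; check fraud $11,250.
Stacking rule: sum of all bases. $101,000 + $24,100 + $23,400 + $11,250 = $159,750.
Defendant has an active warrant in another jurisdiction (+60%): $159,750 × 1.6 = $255,600.
Voluntary surrender to law enforcement (−35%): $255,600 × 0.65 = $166,140.
Offense involved a victim aged 65 or older (+5%): $166,140 × 1.05 = $174,447.
$174,447 is at or above the $6,000 minimum.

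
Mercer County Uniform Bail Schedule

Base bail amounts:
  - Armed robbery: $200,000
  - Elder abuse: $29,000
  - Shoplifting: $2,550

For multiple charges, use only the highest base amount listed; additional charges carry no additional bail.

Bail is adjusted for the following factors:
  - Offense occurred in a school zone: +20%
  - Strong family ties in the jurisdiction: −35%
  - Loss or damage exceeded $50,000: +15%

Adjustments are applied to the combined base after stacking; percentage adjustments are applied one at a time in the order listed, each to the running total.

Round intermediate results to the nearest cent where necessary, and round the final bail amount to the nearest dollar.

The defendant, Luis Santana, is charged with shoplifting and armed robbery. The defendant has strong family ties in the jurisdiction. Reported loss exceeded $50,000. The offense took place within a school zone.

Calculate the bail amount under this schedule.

$179,400

Base amounts from the schedule: shoplifting $2,550; armed robbery $200,000.
Stacking rule: use the highest base only. Highest is armed robbery at $200,000. Combined base = $200,000.
Offense occurred in a school zone (+20%): $200,000 × 1.2 = $240,000.
Strong family ties in the jurisdiction (−35%): $240,000 × 0.65 = $156,000.
Loss or damage exceeded $50,000 (+15%): $156,000 × 1.15 = $179,400.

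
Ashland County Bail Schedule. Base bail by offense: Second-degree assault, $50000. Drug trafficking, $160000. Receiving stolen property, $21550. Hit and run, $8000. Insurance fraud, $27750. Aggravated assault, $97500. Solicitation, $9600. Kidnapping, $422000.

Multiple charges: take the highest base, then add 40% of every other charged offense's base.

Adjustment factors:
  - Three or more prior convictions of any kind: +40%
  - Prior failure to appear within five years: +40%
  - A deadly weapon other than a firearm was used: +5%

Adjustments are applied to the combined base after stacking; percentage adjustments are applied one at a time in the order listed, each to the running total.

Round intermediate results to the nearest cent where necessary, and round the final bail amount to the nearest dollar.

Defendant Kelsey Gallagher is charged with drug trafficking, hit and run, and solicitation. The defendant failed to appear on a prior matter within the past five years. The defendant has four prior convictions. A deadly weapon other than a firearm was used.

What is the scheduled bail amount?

Base amounts from the schedule: drug trafficking $160000; hit and run $8000; solicitation $9600.
Stacking rule: highest base plus 40% of each additional charge. Highest is drug trafficking at $160000. Additional: $8000 × 40% = $3200; $9600 × 40% = $3840. Combined base = $160000 + $7040 = $167040.
Three or more prior convictions of any kind (+40%): $167040 × 1.4 = $233856.
Prior failure to appear within five years (+40%): $233856 × 1.4 = $327398.40.
A deadly weapon other than a firearm was used (+5%): $327398.40 × 1.05 = $343768.32.
Rounded to the nearest dollar: $343768.

$343768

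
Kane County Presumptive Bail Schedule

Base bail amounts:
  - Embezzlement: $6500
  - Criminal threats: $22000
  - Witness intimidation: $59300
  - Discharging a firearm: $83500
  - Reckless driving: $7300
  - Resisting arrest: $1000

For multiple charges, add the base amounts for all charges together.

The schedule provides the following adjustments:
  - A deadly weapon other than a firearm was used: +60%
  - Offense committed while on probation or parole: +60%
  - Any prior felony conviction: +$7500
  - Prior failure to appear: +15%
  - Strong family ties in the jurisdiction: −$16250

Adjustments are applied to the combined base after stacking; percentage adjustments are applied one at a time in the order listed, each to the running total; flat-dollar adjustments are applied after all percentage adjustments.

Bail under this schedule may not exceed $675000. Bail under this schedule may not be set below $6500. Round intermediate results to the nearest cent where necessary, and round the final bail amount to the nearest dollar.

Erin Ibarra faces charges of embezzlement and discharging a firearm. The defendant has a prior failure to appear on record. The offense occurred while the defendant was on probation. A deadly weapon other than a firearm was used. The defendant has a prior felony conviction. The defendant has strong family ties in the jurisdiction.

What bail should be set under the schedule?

$256210

Base amounts from the schedule: embezzlement $6500; discharging a firearm $83500.
Stacking rule: sum of all bases. $6500 + $83500 = $90000.
A deadly weapon other than a firearm was used (+60%): $90000 × 1.6 = $144000.
Offense committed while on probation or parole (+60%): $144000 × 1.6 = $230400.
Prior failure to appear (+15%): $230400 × 1.15 = $264960.
Any prior felony conviction (+$7500 flat): $264960 + $7500 = $272460.
Strong family ties in the jurisdiction (−$16250 flat): $272460 − $16250 = $256210.
$256210 is within the $675000 maximum.
$256210 is at or above the $6500 minimum.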